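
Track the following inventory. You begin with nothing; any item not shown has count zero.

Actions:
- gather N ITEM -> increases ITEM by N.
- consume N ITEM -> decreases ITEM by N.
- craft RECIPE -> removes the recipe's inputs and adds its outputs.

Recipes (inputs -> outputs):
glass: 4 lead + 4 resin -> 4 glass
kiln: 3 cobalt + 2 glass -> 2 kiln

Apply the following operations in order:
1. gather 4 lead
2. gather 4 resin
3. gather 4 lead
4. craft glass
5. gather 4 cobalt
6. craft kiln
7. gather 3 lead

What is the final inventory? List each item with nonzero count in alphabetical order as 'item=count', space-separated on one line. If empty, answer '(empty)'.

After 1 (gather 4 lead): lead=4
After 2 (gather 4 resin): lead=4 resin=4
After 3 (gather 4 lead): lead=8 resin=4
After 4 (craft glass): glass=4 lead=4
After 5 (gather 4 cobalt): cobalt=4 glass=4 lead=4
After 6 (craft kiln): cobalt=1 glass=2 kiln=2 lead=4
After 7 (gather 3 lead): cobalt=1 glass=2 kiln=2 lead=7

Answer: cobalt=1 glass=2 kiln=2 lead=7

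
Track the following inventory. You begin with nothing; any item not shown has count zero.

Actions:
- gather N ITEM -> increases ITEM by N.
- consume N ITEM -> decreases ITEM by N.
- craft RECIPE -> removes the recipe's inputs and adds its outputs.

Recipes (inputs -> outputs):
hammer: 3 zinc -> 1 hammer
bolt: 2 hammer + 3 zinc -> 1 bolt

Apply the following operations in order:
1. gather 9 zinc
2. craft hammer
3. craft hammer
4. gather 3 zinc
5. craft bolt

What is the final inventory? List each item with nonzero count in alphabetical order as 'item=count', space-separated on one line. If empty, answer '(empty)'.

After 1 (gather 9 zinc): zinc=9
After 2 (craft hammer): hammer=1 zinc=6
After 3 (craft hammer): hammer=2 zinc=3
After 4 (gather 3 zinc): hammer=2 zinc=6
After 5 (craft bolt): bolt=1 zinc=3

Answer: bolt=1 zinc=3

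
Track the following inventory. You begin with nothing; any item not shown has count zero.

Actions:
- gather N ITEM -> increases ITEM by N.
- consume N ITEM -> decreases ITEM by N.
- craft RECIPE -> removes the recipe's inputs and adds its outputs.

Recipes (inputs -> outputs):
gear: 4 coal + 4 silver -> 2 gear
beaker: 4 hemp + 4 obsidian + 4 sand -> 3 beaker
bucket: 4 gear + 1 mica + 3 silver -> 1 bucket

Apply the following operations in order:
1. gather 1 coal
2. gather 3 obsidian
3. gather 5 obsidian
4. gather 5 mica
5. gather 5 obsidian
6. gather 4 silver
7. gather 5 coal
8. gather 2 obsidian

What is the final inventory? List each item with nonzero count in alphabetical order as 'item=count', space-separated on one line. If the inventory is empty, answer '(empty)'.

Answer: coal=6 mica=5 obsidian=15 silver=4

Derivation:
After 1 (gather 1 coal): coal=1
After 2 (gather 3 obsidian): coal=1 obsidian=3
After 3 (gather 5 obsidian): coal=1 obsidian=8
After 4 (gather 5 mica): coal=1 mica=5 obsidian=8
After 5 (gather 5 obsidian): coal=1 mica=5 obsidian=13
After 6 (gather 4 silver): coal=1 mica=5 obsidian=13 silver=4
After 7 (gather 5 coal): coal=6 mica=5 obsidian=13 silver=4
After 8 (gather 2 obsidian): coal=6 mica=5 obsidian=15 silver=4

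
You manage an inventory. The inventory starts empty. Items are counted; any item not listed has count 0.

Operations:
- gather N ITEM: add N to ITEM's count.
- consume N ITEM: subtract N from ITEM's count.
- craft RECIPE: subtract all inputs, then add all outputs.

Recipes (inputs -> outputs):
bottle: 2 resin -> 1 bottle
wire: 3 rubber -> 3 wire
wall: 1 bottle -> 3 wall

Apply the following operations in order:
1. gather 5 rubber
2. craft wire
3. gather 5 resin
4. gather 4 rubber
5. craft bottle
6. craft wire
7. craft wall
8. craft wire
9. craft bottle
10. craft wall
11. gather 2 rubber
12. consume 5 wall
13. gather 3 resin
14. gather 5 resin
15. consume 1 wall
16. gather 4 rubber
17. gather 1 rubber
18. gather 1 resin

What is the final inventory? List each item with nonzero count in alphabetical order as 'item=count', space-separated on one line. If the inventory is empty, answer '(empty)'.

After 1 (gather 5 rubber): rubber=5
After 2 (craft wire): rubber=2 wire=3
After 3 (gather 5 resin): resin=5 rubber=2 wire=3
After 4 (gather 4 rubber): resin=5 rubber=6 wire=3
After 5 (craft bottle): bottle=1 resin=3 rubber=6 wire=3
After 6 (craft wire): bottle=1 resin=3 rubber=3 wire=6
After 7 (craft wall): resin=3 rubber=3 wall=3 wire=6
After 8 (craft wire): resin=3 wall=3 wire=9
After 9 (craft bottle): bottle=1 resin=1 wall=3 wire=9
After 10 (craft wall): resin=1 wall=6 wire=9
After 11 (gather 2 rubber): resin=1 rubber=2 wall=6 wire=9
After 12 (consume 5 wall): resin=1 rubber=2 wall=1 wire=9
After 13 (gather 3 resin): resin=4 rubber=2 wall=1 wire=9
After 14 (gather 5 resin): resin=9 rubber=2 wall=1 wire=9
After 15 (consume 1 wall): resin=9 rubber=2 wire=9
After 16 (gather 4 rubber): resin=9 rubber=6 wire=9
After 17 (gather 1 rubber): resin=9 rubber=7 wire=9
After 18 (gather 1 resin): resin=10 rubber=7 wire=9

Answer: resin=10 rubber=7 wire=9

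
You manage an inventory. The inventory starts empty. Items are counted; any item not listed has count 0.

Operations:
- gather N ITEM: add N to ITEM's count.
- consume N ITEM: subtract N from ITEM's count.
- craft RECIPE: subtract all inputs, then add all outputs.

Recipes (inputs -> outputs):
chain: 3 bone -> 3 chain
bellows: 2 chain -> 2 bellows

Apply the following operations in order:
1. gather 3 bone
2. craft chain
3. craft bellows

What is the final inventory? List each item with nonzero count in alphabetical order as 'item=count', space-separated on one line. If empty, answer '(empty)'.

After 1 (gather 3 bone): bone=3
After 2 (craft chain): chain=3
After 3 (craft bellows): bellows=2 chain=1

Answer: bellows=2 chain=1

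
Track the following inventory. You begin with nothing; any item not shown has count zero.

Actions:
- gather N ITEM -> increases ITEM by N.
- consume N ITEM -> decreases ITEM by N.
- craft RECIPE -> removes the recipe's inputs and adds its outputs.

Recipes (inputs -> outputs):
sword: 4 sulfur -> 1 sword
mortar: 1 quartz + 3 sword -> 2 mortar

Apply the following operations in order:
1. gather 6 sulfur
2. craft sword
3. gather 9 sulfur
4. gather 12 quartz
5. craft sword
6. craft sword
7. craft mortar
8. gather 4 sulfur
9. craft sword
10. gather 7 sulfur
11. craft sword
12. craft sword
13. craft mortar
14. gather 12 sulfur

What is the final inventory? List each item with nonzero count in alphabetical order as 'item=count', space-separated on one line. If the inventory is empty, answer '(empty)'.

Answer: mortar=4 quartz=10 sulfur=14

Derivation:
After 1 (gather 6 sulfur): sulfur=6
After 2 (craft sword): sulfur=2 sword=1
After 3 (gather 9 sulfur): sulfur=11 sword=1
After 4 (gather 12 quartz): quartz=12 sulfur=11 sword=1
After 5 (craft sword): quartz=12 sulfur=7 sword=2
After 6 (craft sword): quartz=12 sulfur=3 sword=3
After 7 (craft mortar): mortar=2 quartz=11 sulfur=3
After 8 (gather 4 sulfur): mortar=2 quartz=11 sulfur=7
After 9 (craft sword): mortar=2 quartz=11 sulfur=3 sword=1
After 10 (gather 7 sulfur): mortar=2 quartz=11 sulfur=10 sword=1
After 11 (craft sword): mortar=2 quartz=11 sulfur=6 sword=2
After 12 (craft sword): mortar=2 quartz=11 sulfur=2 sword=3
After 13 (craft mortar): mortar=4 quartz=10 sulfur=2
After 14 (gather 12 sulfur): mortar=4 quartz=10 sulfur=14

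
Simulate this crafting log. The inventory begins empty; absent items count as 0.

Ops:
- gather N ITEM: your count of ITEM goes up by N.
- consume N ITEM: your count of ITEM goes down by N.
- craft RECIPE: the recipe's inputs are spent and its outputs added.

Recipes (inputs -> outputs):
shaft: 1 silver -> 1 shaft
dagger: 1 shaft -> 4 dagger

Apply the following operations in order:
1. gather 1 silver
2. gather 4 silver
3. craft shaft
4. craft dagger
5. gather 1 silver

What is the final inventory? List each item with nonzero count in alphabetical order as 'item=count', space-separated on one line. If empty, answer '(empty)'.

Answer: dagger=4 silver=5

Derivation:
After 1 (gather 1 silver): silver=1
After 2 (gather 4 silver): silver=5
After 3 (craft shaft): shaft=1 silver=4
After 4 (craft dagger): dagger=4 silver=4
After 5 (gather 1 silver): dagger=4 silver=5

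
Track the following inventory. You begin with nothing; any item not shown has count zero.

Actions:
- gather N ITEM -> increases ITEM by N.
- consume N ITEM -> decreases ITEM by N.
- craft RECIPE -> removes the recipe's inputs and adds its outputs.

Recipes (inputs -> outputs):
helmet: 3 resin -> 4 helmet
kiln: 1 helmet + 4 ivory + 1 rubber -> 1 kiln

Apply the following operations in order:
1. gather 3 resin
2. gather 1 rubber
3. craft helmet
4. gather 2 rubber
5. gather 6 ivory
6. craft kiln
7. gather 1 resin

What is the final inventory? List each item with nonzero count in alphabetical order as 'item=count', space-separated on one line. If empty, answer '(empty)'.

Answer: helmet=3 ivory=2 kiln=1 resin=1 rubber=2

Derivation:
After 1 (gather 3 resin): resin=3
After 2 (gather 1 rubber): resin=3 rubber=1
After 3 (craft helmet): helmet=4 rubber=1
After 4 (gather 2 rubber): helmet=4 rubber=3
After 5 (gather 6 ivory): helmet=4 ivory=6 rubber=3
After 6 (craft kiln): helmet=3 ivory=2 kiln=1 rubber=2
After 7 (gather 1 resin): helmet=3 ivory=2 kiln=1 resin=1 rubber=2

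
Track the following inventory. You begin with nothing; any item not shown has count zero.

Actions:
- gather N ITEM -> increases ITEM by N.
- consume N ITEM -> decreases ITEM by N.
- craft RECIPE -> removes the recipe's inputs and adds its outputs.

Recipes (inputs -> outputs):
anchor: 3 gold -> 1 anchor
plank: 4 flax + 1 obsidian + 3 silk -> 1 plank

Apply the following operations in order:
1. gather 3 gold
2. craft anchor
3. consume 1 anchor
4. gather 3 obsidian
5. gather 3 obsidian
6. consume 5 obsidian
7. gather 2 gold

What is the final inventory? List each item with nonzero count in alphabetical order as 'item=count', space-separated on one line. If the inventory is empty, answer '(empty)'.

Answer: gold=2 obsidian=1

Derivation:
After 1 (gather 3 gold): gold=3
After 2 (craft anchor): anchor=1
After 3 (consume 1 anchor): (empty)
After 4 (gather 3 obsidian): obsidian=3
After 5 (gather 3 obsidian): obsidian=6
After 6 (consume 5 obsidian): obsidian=1
After 7 (gather 2 gold): gold=2 obsidian=1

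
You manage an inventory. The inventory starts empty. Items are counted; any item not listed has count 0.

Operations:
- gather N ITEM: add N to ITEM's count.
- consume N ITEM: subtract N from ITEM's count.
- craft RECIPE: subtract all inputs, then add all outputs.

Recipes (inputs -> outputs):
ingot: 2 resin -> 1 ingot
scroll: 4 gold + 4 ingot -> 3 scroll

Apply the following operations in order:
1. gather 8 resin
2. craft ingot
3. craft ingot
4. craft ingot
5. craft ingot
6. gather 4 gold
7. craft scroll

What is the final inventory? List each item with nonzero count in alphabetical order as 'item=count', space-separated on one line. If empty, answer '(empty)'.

Answer: scroll=3

Derivation:
After 1 (gather 8 resin): resin=8
After 2 (craft ingot): ingot=1 resin=6
After 3 (craft ingot): ingot=2 resin=4
After 4 (craft ingot): ingot=3 resin=2
After 5 (craft ingot): ingot=4
After 6 (gather 4 gold): gold=4 ingot=4
After 7 (craft scroll): scroll=3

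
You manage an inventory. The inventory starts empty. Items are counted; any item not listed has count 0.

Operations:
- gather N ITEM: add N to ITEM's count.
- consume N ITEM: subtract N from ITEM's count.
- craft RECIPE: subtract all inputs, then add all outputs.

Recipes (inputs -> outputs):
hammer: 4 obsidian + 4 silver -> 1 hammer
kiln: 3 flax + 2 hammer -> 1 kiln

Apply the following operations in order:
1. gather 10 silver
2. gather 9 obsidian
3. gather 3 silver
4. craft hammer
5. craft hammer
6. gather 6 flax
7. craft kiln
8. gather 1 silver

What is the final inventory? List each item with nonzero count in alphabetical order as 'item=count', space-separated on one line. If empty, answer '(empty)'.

Answer: flax=3 kiln=1 obsidian=1 silver=6

Derivation:
After 1 (gather 10 silver): silver=10
After 2 (gather 9 obsidian): obsidian=9 silver=10
After 3 (gather 3 silver): obsidian=9 silver=13
After 4 (craft hammer): hammer=1 obsidian=5 silver=9
After 5 (craft hammer): hammer=2 obsidian=1 silver=5
After 6 (gather 6 flax): flax=6 hammer=2 obsidian=1 silver=5
After 7 (craft kiln): flax=3 kiln=1 obsidian=1 silver=5
After 8 (gather 1 silver): flax=3 kiln=1 obsidian=1 silver=6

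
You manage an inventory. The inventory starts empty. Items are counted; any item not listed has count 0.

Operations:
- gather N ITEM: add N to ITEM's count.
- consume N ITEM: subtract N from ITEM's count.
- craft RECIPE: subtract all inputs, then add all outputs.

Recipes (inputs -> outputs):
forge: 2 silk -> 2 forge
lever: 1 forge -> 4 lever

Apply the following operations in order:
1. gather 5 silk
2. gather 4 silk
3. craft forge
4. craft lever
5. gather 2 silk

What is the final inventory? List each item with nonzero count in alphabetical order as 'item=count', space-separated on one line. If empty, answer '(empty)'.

After 1 (gather 5 silk): silk=5
After 2 (gather 4 silk): silk=9
After 3 (craft forge): forge=2 silk=7
After 4 (craft lever): forge=1 lever=4 silk=7
After 5 (gather 2 silk): forge=1 lever=4 silk=9

Answer: forge=1 lever=4 silk=9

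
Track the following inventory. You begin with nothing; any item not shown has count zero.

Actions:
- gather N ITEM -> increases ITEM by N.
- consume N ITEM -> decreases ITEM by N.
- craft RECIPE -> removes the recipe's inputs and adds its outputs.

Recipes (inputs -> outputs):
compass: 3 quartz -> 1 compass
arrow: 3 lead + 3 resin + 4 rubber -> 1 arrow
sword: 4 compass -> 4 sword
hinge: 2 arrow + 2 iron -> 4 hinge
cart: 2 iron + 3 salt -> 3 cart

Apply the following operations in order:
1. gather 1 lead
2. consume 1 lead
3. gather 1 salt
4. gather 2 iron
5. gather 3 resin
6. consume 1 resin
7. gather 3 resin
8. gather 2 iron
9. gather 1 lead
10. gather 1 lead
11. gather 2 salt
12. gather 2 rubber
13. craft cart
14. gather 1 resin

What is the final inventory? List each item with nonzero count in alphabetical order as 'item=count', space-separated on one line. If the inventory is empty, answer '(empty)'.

Answer: cart=3 iron=2 lead=2 resin=6 rubber=2

Derivation:
After 1 (gather 1 lead): lead=1
After 2 (consume 1 lead): (empty)
After 3 (gather 1 salt): salt=1
After 4 (gather 2 iron): iron=2 salt=1
After 5 (gather 3 resin): iron=2 resin=3 salt=1
After 6 (consume 1 resin): iron=2 resin=2 salt=1
After 7 (gather 3 resin): iron=2 resin=5 salt=1
After 8 (gather 2 iron): iron=4 resin=5 salt=1
After 9 (gather 1 lead): iron=4 lead=1 resin=5 salt=1
After 10 (gather 1 lead): iron=4 lead=2 resin=5 salt=1
After 11 (gather 2 salt): iron=4 lead=2 resin=5 salt=3
After 12 (gather 2 rubber): iron=4 lead=2 resin=5 rubber=2 salt=3
After 13 (craft cart): cart=3 iron=2 lead=2 resin=5 rubber=2
After 14 (gather 1 resin): cart=3 iron=2 lead=2 resin=6 rubber=2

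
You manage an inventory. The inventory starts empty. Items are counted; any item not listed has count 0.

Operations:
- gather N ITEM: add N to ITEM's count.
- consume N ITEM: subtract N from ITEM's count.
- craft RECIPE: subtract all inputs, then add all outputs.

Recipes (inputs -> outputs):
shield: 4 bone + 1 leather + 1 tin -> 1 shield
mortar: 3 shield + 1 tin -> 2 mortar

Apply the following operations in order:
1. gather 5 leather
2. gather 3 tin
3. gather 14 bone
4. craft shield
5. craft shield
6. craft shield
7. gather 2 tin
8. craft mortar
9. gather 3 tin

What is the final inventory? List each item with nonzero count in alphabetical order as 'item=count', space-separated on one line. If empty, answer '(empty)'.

After 1 (gather 5 leather): leather=5
After 2 (gather 3 tin): leather=5 tin=3
After 3 (gather 14 bone): bone=14 leather=5 tin=3
After 4 (craft shield): bone=10 leather=4 shield=1 tin=2
After 5 (craft shield): bone=6 leather=3 shield=2 tin=1
After 6 (craft shield): bone=2 leather=2 shield=3
After 7 (gather 2 tin): bone=2 leather=2 shield=3 tin=2
After 8 (craft mortar): bone=2 leather=2 mortar=2 tin=1
After 9 (gather 3 tin): bone=2 leather=2 mortar=2 tin=4

Answer: bone=2 leather=2 mortar=2 tin=4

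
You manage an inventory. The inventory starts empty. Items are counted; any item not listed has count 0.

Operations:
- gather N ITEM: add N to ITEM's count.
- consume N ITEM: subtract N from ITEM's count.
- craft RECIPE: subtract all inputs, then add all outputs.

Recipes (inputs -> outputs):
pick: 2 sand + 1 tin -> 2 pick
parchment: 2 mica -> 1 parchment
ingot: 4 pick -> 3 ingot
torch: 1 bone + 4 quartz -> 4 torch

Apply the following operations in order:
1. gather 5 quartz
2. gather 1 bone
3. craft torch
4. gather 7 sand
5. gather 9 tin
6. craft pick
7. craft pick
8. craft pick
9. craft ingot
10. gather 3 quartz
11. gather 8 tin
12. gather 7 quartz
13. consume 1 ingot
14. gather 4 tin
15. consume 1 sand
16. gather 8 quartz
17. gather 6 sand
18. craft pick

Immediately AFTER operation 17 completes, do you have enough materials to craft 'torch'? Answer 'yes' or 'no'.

After 1 (gather 5 quartz): quartz=5
After 2 (gather 1 bone): bone=1 quartz=5
After 3 (craft torch): quartz=1 torch=4
After 4 (gather 7 sand): quartz=1 sand=7 torch=4
After 5 (gather 9 tin): quartz=1 sand=7 tin=9 torch=4
After 6 (craft pick): pick=2 quartz=1 sand=5 tin=8 torch=4
After 7 (craft pick): pick=4 quartz=1 sand=3 tin=7 torch=4
After 8 (craft pick): pick=6 quartz=1 sand=1 tin=6 torch=4
After 9 (craft ingot): ingot=3 pick=2 quartz=1 sand=1 tin=6 torch=4
After 10 (gather 3 quartz): ingot=3 pick=2 quartz=4 sand=1 tin=6 torch=4
After 11 (gather 8 tin): ingot=3 pick=2 quartz=4 sand=1 tin=14 torch=4
After 12 (gather 7 quartz): ingot=3 pick=2 quartz=11 sand=1 tin=14 torch=4
After 13 (consume 1 ingot): ingot=2 pick=2 quartz=11 sand=1 tin=14 torch=4
After 14 (gather 4 tin): ingot=2 pick=2 quartz=11 sand=1 tin=18 torch=4
After 15 (consume 1 sand): ingot=2 pick=2 quartz=11 tin=18 torch=4
After 16 (gather 8 quartz): ingot=2 pick=2 quartz=19 tin=18 torch=4
After 17 (gather 6 sand): ingot=2 pick=2 quartz=19 sand=6 tin=18 torch=4

Answer: no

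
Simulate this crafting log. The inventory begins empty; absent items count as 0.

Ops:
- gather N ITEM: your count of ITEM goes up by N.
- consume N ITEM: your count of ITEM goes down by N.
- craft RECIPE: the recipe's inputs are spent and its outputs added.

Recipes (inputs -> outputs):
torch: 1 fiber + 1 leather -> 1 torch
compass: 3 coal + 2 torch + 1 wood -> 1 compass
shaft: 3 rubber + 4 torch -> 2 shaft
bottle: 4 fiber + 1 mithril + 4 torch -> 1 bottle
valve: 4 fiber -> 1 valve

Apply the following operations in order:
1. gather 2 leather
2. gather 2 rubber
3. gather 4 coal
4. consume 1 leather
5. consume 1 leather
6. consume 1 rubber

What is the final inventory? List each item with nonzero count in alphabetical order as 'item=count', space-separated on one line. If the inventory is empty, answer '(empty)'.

After 1 (gather 2 leather): leather=2
After 2 (gather 2 rubber): leather=2 rubber=2
After 3 (gather 4 coal): coal=4 leather=2 rubber=2
After 4 (consume 1 leather): coal=4 leather=1 rubber=2
After 5 (consume 1 leather): coal=4 rubber=2
After 6 (consume 1 rubber): coal=4 rubber=1

Answer: coal=4 rubber=1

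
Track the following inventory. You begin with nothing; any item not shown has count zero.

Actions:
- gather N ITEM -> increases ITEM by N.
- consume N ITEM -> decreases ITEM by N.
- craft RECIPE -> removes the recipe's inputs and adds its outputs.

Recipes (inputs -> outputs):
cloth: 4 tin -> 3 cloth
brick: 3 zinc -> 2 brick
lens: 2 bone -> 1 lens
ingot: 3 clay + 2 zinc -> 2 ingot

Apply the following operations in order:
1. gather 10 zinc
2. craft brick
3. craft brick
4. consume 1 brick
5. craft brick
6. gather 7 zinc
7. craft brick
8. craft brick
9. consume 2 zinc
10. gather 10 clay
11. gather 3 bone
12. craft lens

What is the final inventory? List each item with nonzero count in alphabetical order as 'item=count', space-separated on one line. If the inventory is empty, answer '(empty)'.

Answer: bone=1 brick=9 clay=10 lens=1

Derivation:
After 1 (gather 10 zinc): zinc=10
After 2 (craft brick): brick=2 zinc=7
After 3 (craft brick): brick=4 zinc=4
After 4 (consume 1 brick): brick=3 zinc=4
After 5 (craft brick): brick=5 zinc=1
After 6 (gather 7 zinc): brick=5 zinc=8
After 7 (craft brick): brick=7 zinc=5
After 8 (craft brick): brick=9 zinc=2
After 9 (consume 2 zinc): brick=9
After 10 (gather 10 clay): brick=9 clay=10
After 11 (gather 3 bone): bone=3 brick=9 clay=10
After 12 (craft lens): bone=1 brick=9 clay=10 lens=1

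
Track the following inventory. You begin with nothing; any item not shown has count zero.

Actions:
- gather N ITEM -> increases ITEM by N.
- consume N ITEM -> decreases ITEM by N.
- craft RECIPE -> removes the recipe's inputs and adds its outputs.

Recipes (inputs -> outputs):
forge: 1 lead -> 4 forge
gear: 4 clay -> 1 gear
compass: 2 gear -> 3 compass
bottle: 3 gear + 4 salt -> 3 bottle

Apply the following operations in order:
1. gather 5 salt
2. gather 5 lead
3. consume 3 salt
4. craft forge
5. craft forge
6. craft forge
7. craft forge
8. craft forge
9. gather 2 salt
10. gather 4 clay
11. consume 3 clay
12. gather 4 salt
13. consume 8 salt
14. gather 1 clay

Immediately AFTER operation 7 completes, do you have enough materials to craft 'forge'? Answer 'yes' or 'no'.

Answer: yes

Derivation:
After 1 (gather 5 salt): salt=5
After 2 (gather 5 lead): lead=5 salt=5
After 3 (consume 3 salt): lead=5 salt=2
After 4 (craft forge): forge=4 lead=4 salt=2
After 5 (craft forge): forge=8 lead=3 salt=2
After 6 (craft forge): forge=12 lead=2 salt=2
After 7 (craft forge): forge=16 lead=1 salt=2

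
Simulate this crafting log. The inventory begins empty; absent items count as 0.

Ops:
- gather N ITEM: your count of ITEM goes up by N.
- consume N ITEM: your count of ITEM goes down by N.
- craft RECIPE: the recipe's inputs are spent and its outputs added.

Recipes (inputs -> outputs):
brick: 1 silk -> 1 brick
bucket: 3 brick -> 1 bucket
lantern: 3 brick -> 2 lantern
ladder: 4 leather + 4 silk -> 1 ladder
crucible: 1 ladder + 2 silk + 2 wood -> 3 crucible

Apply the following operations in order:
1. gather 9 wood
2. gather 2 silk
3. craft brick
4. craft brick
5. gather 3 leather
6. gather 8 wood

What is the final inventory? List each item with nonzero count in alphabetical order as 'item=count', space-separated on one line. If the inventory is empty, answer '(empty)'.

Answer: brick=2 leather=3 wood=17

Derivation:
After 1 (gather 9 wood): wood=9
After 2 (gather 2 silk): silk=2 wood=9
After 3 (craft brick): brick=1 silk=1 wood=9
After 4 (craft brick): brick=2 wood=9
After 5 (gather 3 leather): brick=2 leather=3 wood=9
After 6 (gather 8 wood): brick=2 leather=3 wood=17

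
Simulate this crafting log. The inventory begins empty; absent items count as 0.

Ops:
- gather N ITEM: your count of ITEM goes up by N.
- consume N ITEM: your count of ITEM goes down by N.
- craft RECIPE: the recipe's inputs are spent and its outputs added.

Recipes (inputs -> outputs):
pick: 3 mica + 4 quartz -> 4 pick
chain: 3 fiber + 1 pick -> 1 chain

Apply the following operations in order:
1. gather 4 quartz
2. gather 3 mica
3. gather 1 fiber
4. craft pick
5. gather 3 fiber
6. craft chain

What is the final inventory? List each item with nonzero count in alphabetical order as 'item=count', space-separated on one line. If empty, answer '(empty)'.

Answer: chain=1 fiber=1 pick=3

Derivation:
After 1 (gather 4 quartz): quartz=4
After 2 (gather 3 mica): mica=3 quartz=4
After 3 (gather 1 fiber): fiber=1 mica=3 quartz=4
After 4 (craft pick): fiber=1 pick=4
After 5 (gather 3 fiber): fiber=4 pick=4
After 6 (craft chain): chain=1 fiber=1 pick=3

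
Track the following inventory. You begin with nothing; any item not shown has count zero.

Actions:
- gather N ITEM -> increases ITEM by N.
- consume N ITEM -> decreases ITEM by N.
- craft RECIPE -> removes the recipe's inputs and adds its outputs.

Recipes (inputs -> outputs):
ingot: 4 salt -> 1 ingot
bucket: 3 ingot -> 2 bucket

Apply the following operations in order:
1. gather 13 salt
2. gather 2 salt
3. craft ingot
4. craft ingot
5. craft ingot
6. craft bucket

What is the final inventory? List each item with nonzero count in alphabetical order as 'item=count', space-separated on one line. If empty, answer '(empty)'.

After 1 (gather 13 salt): salt=13
After 2 (gather 2 salt): salt=15
After 3 (craft ingot): ingot=1 salt=11
After 4 (craft ingot): ingot=2 salt=7
After 5 (craft ingot): ingot=3 salt=3
After 6 (craft bucket): bucket=2 salt=3

Answer: bucket=2 salt=3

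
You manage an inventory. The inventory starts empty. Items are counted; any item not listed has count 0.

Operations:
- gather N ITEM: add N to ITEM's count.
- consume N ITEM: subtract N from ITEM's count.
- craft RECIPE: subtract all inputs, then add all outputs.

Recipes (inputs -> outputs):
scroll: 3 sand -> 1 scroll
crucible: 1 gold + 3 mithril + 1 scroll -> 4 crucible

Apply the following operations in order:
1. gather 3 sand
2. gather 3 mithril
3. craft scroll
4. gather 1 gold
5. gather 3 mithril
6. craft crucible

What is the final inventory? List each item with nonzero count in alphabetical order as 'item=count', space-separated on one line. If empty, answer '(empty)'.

After 1 (gather 3 sand): sand=3
After 2 (gather 3 mithril): mithril=3 sand=3
After 3 (craft scroll): mithril=3 scroll=1
After 4 (gather 1 gold): gold=1 mithril=3 scroll=1
After 5 (gather 3 mithril): gold=1 mithril=6 scroll=1
After 6 (craft crucible): crucible=4 mithril=3

Answer: crucible=4 mithril=3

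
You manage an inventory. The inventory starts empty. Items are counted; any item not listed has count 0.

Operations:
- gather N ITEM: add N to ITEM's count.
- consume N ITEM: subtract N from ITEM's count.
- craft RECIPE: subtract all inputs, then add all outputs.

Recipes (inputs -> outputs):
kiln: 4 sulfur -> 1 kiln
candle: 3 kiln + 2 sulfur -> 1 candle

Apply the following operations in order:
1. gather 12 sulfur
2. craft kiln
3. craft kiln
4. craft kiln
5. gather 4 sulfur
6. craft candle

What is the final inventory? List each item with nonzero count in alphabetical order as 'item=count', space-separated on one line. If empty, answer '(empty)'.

After 1 (gather 12 sulfur): sulfur=12
After 2 (craft kiln): kiln=1 sulfur=8
After 3 (craft kiln): kiln=2 sulfur=4
After 4 (craft kiln): kiln=3
After 5 (gather 4 sulfur): kiln=3 sulfur=4
After 6 (craft candle): candle=1 sulfur=2

Answer: candle=1 sulfur=2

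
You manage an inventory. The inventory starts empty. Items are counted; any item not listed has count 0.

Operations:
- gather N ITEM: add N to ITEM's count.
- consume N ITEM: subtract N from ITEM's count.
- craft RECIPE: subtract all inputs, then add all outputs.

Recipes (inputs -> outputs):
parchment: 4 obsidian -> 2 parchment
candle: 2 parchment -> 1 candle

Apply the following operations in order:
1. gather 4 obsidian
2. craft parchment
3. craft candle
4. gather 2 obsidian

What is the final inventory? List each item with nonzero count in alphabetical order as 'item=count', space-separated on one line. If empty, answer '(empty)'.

Answer: candle=1 obsidian=2

Derivation:
After 1 (gather 4 obsidian): obsidian=4
After 2 (craft parchment): parchment=2
After 3 (craft candle): candle=1
After 4 (gather 2 obsidian): candle=1 obsidian=2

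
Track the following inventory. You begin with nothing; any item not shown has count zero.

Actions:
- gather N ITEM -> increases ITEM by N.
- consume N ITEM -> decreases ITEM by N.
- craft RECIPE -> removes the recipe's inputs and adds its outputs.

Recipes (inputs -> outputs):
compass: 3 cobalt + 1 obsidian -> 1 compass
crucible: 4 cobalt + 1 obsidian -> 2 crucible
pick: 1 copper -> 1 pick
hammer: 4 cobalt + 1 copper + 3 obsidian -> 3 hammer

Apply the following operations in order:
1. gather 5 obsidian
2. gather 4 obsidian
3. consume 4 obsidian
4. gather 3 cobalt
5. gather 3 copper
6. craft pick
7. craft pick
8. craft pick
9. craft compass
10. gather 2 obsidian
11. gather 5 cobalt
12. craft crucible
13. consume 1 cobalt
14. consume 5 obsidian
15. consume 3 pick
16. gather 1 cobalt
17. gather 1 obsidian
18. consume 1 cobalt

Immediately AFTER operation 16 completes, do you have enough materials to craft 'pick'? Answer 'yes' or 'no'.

After 1 (gather 5 obsidian): obsidian=5
After 2 (gather 4 obsidian): obsidian=9
After 3 (consume 4 obsidian): obsidian=5
After 4 (gather 3 cobalt): cobalt=3 obsidian=5
After 5 (gather 3 copper): cobalt=3 copper=3 obsidian=5
After 6 (craft pick): cobalt=3 copper=2 obsidian=5 pick=1
After 7 (craft pick): cobalt=3 copper=1 obsidian=5 pick=2
After 8 (craft pick): cobalt=3 obsidian=5 pick=3
After 9 (craft compass): compass=1 obsidian=4 pick=3
After 10 (gather 2 obsidian): compass=1 obsidian=6 pick=3
After 11 (gather 5 cobalt): cobalt=5 compass=1 obsidian=6 pick=3
After 12 (craft crucible): cobalt=1 compass=1 crucible=2 obsidian=5 pick=3
After 13 (consume 1 cobalt): compass=1 crucible=2 obsidian=5 pick=3
After 14 (consume 5 obsidian): compass=1 crucible=2 pick=3
After 15 (consume 3 pick): compass=1 crucible=2
After 16 (gather 1 cobalt): cobalt=1 compass=1 crucible=2

Answer: no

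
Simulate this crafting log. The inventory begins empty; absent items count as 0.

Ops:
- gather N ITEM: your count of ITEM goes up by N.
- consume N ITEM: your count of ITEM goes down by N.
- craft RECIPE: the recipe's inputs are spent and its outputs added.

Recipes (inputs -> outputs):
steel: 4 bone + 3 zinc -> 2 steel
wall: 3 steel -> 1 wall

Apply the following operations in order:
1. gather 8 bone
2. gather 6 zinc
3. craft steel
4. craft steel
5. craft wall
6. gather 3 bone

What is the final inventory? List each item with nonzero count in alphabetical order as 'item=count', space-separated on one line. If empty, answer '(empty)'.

Answer: bone=3 steel=1 wall=1

Derivation:
After 1 (gather 8 bone): bone=8
After 2 (gather 6 zinc): bone=8 zinc=6
After 3 (craft steel): bone=4 steel=2 zinc=3
After 4 (craft steel): steel=4
After 5 (craft wall): steel=1 wall=1
After 6 (gather 3 bone): bone=3 steel=1 wall=1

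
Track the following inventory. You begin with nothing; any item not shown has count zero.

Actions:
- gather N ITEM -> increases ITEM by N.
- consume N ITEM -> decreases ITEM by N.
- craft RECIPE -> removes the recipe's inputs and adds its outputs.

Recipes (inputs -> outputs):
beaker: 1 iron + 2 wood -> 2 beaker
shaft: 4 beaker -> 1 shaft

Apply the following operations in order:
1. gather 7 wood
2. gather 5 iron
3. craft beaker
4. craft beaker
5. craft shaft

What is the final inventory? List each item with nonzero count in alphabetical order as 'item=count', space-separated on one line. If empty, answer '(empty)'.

Answer: iron=3 shaft=1 wood=3

Derivation:
After 1 (gather 7 wood): wood=7
After 2 (gather 5 iron): iron=5 wood=7
After 3 (craft beaker): beaker=2 iron=4 wood=5
After 4 (craft beaker): beaker=4 iron=3 wood=3
After 5 (craft shaft): iron=3 shaft=1 wood=3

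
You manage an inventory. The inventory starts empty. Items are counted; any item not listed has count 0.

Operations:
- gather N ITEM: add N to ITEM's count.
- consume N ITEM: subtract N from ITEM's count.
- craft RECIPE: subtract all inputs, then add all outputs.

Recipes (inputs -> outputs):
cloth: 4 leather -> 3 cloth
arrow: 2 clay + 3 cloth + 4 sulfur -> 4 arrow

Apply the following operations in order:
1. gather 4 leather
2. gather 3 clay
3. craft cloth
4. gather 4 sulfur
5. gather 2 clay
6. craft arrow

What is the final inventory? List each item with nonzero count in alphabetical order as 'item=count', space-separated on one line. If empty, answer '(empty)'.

After 1 (gather 4 leather): leather=4
After 2 (gather 3 clay): clay=3 leather=4
After 3 (craft cloth): clay=3 cloth=3
After 4 (gather 4 sulfur): clay=3 cloth=3 sulfur=4
After 5 (gather 2 clay): clay=5 cloth=3 sulfur=4
After 6 (craft arrow): arrow=4 clay=3

Answer: arrow=4 clay=3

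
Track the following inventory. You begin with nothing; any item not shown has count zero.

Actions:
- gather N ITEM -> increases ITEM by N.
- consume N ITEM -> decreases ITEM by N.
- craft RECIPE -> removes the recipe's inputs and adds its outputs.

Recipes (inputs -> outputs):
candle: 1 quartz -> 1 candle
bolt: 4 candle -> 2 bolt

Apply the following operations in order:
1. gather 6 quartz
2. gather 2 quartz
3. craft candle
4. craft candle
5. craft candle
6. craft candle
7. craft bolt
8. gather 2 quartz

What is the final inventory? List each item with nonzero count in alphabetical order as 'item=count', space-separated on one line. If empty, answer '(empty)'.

Answer: bolt=2 quartz=6

Derivation:
After 1 (gather 6 quartz): quartz=6
After 2 (gather 2 quartz): quartz=8
After 3 (craft candle): candle=1 quartz=7
After 4 (craft candle): candle=2 quartz=6
After 5 (craft candle): candle=3 quartz=5
After 6 (craft candle): candle=4 quartz=4
After 7 (craft bolt): bolt=2 quartz=4
After 8 (gather 2 quartz): bolt=2 quartz=6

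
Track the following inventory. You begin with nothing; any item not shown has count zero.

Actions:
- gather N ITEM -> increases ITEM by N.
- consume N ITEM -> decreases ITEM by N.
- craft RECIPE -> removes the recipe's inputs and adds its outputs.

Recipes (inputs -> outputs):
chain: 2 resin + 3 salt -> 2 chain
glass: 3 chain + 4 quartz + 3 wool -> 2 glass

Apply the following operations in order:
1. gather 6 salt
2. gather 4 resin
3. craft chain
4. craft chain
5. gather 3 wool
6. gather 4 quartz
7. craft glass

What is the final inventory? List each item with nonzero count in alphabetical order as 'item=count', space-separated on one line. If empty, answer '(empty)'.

Answer: chain=1 glass=2

Derivation:
After 1 (gather 6 salt): salt=6
After 2 (gather 4 resin): resin=4 salt=6
After 3 (craft chain): chain=2 resin=2 salt=3
After 4 (craft chain): chain=4
After 5 (gather 3 wool): chain=4 wool=3
After 6 (gather 4 quartz): chain=4 quartz=4 wool=3
After 7 (craft glass): chain=1 glass=2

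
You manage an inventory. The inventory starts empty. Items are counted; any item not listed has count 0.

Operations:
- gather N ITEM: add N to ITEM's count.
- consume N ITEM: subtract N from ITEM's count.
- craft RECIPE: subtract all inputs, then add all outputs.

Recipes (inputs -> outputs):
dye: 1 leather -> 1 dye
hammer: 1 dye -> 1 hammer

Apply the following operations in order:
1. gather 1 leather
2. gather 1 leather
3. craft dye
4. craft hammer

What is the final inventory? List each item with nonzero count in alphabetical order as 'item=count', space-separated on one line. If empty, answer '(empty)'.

After 1 (gather 1 leather): leather=1
After 2 (gather 1 leather): leather=2
After 3 (craft dye): dye=1 leather=1
After 4 (craft hammer): hammer=1 leather=1

Answer: hammer=1 leather=1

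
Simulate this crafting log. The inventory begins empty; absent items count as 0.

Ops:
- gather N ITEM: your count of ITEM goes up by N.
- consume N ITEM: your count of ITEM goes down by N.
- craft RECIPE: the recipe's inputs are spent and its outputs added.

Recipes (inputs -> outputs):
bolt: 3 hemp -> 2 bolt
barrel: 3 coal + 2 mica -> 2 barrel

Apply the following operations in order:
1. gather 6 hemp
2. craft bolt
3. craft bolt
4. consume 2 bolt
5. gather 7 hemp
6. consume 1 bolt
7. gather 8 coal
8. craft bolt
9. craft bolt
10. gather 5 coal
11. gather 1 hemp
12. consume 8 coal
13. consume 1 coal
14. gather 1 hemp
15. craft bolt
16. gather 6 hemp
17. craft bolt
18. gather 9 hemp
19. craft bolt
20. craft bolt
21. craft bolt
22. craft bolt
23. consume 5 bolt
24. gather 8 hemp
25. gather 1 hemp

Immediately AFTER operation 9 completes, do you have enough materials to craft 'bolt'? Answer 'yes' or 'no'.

After 1 (gather 6 hemp): hemp=6
After 2 (craft bolt): bolt=2 hemp=3
After 3 (craft bolt): bolt=4
After 4 (consume 2 bolt): bolt=2
After 5 (gather 7 hemp): bolt=2 hemp=7
After 6 (consume 1 bolt): bolt=1 hemp=7
After 7 (gather 8 coal): bolt=1 coal=8 hemp=7
After 8 (craft bolt): bolt=3 coal=8 hemp=4
After 9 (craft bolt): bolt=5 coal=8 hemp=1

Answer: no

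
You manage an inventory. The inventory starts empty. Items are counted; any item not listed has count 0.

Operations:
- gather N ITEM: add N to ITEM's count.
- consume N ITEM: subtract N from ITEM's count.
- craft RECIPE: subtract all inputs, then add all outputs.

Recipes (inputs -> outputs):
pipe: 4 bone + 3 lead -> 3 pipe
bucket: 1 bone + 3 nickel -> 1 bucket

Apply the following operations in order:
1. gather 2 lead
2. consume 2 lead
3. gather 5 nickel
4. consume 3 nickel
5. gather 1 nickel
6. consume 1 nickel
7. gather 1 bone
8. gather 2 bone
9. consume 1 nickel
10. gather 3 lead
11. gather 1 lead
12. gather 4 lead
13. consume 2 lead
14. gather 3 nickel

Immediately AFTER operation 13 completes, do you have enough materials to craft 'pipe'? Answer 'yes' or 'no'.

After 1 (gather 2 lead): lead=2
After 2 (consume 2 lead): (empty)
After 3 (gather 5 nickel): nickel=5
After 4 (consume 3 nickel): nickel=2
After 5 (gather 1 nickel): nickel=3
After 6 (consume 1 nickel): nickel=2
After 7 (gather 1 bone): bone=1 nickel=2
After 8 (gather 2 bone): bone=3 nickel=2
After 9 (consume 1 nickel): bone=3 nickel=1
After 10 (gather 3 lead): bone=3 lead=3 nickel=1
After 11 (gather 1 lead): bone=3 lead=4 nickel=1
After 12 (gather 4 lead): bone=3 lead=8 nickel=1
After 13 (consume 2 lead): bone=3 lead=6 nickel=1

Answer: no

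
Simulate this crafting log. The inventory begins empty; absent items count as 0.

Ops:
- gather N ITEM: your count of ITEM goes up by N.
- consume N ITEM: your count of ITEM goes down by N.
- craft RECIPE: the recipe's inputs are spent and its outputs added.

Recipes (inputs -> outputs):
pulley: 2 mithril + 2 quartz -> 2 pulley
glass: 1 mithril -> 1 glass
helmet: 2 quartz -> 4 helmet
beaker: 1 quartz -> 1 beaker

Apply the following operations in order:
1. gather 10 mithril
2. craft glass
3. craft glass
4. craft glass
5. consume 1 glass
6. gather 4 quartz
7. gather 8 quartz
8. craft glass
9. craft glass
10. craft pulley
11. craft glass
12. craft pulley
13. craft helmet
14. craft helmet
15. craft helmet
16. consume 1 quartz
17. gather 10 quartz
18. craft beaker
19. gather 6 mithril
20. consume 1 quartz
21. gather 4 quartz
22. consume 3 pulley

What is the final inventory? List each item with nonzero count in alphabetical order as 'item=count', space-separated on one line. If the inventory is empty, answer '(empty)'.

After 1 (gather 10 mithril): mithril=10
After 2 (craft glass): glass=1 mithril=9
After 3 (craft glass): glass=2 mithril=8
After 4 (craft glass): glass=3 mithril=7
After 5 (consume 1 glass): glass=2 mithril=7
After 6 (gather 4 quartz): glass=2 mithril=7 quartz=4
After 7 (gather 8 quartz): glass=2 mithril=7 quartz=12
After 8 (craft glass): glass=3 mithril=6 quartz=12
After 9 (craft glass): glass=4 mithril=5 quartz=12
After 10 (craft pulley): glass=4 mithril=3 pulley=2 quartz=10
After 11 (craft glass): glass=5 mithril=2 pulley=2 quartz=10
After 12 (craft pulley): glass=5 pulley=4 quartz=8
After 13 (craft helmet): glass=5 helmet=4 pulley=4 quartz=6
After 14 (craft helmet): glass=5 helmet=8 pulley=4 quartz=4
After 15 (craft helmet): glass=5 helmet=12 pulley=4 quartz=2
After 16 (consume 1 quartz): glass=5 helmet=12 pulley=4 quartz=1
After 17 (gather 10 quartz): glass=5 helmet=12 pulley=4 quartz=11
After 18 (craft beaker): beaker=1 glass=5 helmet=12 pulley=4 quartz=10
After 19 (gather 6 mithril): beaker=1 glass=5 helmet=12 mithril=6 pulley=4 quartz=10
After 20 (consume 1 quartz): beaker=1 glass=5 helmet=12 mithril=6 pulley=4 quartz=9
After 21 (gather 4 quartz): beaker=1 glass=5 helmet=12 mithril=6 pulley=4 quartz=13
After 22 (consume 3 pulley): beaker=1 glass=5 helmet=12 mithril=6 pulley=1 quartz=13

Answer: beaker=1 glass=5 helmet=12 mithril=6 pulley=1 quartz=13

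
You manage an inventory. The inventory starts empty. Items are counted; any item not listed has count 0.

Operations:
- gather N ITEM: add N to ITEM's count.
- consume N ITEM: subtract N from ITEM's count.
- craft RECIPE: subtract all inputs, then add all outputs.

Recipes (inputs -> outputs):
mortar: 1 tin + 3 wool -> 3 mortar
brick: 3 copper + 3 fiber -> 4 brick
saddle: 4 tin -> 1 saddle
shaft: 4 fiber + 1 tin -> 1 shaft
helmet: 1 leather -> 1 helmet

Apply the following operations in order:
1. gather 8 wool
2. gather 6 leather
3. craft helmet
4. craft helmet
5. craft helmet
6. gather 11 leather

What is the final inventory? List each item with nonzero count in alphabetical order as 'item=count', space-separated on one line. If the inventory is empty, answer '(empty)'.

After 1 (gather 8 wool): wool=8
After 2 (gather 6 leather): leather=6 wool=8
After 3 (craft helmet): helmet=1 leather=5 wool=8
After 4 (craft helmet): helmet=2 leather=4 wool=8
After 5 (craft helmet): helmet=3 leather=3 wool=8
After 6 (gather 11 leather): helmet=3 leather=14 wool=8

Answer: helmet=3 leather=14 wool=8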